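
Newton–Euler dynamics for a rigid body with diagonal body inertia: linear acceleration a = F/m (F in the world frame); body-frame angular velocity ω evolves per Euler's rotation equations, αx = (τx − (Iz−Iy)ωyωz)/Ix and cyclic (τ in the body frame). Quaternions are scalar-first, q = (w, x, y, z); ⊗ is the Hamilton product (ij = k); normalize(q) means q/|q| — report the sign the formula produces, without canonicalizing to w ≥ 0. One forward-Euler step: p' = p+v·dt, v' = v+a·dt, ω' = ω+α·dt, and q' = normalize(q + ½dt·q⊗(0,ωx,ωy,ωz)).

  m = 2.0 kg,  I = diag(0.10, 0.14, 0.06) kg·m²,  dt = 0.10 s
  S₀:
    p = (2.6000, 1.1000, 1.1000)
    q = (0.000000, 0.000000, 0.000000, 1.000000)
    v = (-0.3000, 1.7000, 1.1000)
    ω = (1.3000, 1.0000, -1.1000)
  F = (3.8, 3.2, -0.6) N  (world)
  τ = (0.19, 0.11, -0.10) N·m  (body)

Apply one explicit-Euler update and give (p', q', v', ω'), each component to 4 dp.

p' = (2.5700, 1.2700, 1.2100)
q' = (0.0547, -0.0498, 0.0647, 0.9952)
v' = (-0.1100, 1.8600, 1.0700)
ω' = (1.4020, 1.1194, -1.3533)

p + v·dt = (2.5700, 1.2700, 1.2100)
new velocity v' = (-0.1100, 1.8600, 1.0700)
precession coupling ω×(Iω) = (0.0880, -0.0572, 0.0520)
(τ − ω×Iω)/I = (1.0200, 1.1943, -2.5333)
new body rate ω' = (1.4020, 1.1194, -1.3533)
2q̇ = q⊗(0,ω) = (1.1000000, -1.0000000, 1.3000000, 0.0000000)
updated quaternion q' = (0.0547, -0.0498, 0.0647, 0.9952)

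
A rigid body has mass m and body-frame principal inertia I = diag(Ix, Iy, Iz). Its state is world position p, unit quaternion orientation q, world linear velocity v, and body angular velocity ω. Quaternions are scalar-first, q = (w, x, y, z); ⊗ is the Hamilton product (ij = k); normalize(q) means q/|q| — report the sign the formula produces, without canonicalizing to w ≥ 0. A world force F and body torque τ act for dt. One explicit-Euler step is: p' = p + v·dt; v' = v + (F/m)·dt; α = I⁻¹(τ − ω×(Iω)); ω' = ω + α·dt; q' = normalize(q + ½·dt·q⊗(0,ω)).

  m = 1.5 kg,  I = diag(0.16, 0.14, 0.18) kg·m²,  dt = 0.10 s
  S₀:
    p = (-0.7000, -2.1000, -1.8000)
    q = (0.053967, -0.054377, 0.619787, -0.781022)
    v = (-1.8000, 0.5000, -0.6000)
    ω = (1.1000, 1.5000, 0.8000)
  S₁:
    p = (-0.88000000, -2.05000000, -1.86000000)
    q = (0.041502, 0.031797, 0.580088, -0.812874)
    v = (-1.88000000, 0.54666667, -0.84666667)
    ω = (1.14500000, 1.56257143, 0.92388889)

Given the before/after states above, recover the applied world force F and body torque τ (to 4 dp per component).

F = (-1.2000, 0.7000, -3.7000)
τ = (0.1200, 0.0700, 0.1900)

Δv = v₁−v₀ = (-0.08000000, 0.04666667, -0.24666667)
m·(v₁−v₀)/dt = (-1.2000, 0.7000, -3.7000)
rate change Δω = (0.04500000, 0.06257143, 0.12388889)
I·α + gyro = (0.1200, 0.0700, 0.1900)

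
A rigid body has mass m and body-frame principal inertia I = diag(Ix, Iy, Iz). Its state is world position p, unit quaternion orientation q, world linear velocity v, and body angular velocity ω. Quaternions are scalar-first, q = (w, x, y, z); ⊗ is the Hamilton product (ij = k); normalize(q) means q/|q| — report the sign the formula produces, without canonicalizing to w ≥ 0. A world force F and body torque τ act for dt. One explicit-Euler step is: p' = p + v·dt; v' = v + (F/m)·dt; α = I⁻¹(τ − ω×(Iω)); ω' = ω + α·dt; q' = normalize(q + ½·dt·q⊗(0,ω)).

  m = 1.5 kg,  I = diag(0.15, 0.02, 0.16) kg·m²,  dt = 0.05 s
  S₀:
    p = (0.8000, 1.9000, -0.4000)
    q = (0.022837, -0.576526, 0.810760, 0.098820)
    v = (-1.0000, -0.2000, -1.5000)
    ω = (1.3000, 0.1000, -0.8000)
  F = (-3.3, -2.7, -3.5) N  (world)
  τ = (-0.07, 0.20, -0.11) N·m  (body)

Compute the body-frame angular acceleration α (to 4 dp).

α = (-0.3920, 9.4800, -0.5819)

gyro term ω×Iω = (-0.0112, 0.0104, -0.0169)
angular accel α = (-0.3920, 9.4800, -0.5819)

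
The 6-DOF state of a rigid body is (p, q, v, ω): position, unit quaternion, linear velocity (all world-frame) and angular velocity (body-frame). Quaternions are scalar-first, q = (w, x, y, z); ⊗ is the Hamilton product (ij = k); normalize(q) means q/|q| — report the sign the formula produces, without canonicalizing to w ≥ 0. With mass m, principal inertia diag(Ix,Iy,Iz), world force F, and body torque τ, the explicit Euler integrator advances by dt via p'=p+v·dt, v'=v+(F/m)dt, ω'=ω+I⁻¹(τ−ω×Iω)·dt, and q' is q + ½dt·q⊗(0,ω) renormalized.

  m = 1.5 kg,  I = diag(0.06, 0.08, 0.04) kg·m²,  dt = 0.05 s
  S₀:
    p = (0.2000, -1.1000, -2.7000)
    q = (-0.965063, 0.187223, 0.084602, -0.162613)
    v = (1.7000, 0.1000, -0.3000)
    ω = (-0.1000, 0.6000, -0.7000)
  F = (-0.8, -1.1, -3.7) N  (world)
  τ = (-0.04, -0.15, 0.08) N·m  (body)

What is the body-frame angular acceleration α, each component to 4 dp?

ω×(Iω) gyroscopic = (0.0168, 0.0014, -0.0012)
(τ − ω×Iω)/I = (-0.9467, -1.8925, 2.0300)

α = (-0.9467, -1.8925, 2.0300)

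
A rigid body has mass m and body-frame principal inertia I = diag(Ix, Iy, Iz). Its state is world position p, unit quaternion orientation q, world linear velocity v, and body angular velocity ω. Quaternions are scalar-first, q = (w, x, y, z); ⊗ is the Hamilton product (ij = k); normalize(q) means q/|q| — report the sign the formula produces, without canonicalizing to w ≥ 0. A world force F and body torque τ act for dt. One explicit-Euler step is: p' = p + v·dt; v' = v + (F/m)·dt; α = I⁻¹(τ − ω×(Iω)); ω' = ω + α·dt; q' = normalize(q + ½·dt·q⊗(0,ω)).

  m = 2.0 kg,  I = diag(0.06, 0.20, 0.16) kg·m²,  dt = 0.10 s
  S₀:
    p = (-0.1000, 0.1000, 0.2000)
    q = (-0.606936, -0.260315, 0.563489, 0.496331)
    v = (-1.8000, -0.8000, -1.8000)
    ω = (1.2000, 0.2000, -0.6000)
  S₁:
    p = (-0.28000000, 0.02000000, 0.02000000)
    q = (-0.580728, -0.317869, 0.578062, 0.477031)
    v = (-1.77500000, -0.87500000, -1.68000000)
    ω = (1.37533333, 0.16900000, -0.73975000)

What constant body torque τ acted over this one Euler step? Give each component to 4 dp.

τ = (0.1100, 0.0100, -0.1900)

ω₁ − ω₀ = (0.17533333, -0.03100000, -0.13975000)
gyro term ω₀×Iω₀ = (0.0048, 0.0720, 0.0336)
applied torque τ = (0.1100, 0.0100, -0.1900)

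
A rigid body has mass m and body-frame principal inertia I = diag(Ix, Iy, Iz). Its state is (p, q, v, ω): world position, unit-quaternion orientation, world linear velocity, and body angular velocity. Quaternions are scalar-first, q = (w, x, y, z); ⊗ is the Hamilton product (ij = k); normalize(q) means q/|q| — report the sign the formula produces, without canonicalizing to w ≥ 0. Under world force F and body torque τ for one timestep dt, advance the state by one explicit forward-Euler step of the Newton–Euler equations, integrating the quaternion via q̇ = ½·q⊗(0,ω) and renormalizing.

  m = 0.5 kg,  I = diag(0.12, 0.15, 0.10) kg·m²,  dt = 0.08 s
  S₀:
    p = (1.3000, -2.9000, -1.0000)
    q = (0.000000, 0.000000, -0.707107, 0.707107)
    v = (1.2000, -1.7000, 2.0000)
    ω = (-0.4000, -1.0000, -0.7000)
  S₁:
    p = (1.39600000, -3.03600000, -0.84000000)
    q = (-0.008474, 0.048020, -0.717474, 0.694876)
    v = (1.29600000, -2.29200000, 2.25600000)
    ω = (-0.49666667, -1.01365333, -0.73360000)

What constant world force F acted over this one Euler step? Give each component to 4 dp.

v₁ − v₀ = (0.09600000, -0.59200000, 0.25600000)
F = m·Δv/dt = (0.6000, -3.7000, 1.6000)

F = (0.6000, -3.7000, 1.6000)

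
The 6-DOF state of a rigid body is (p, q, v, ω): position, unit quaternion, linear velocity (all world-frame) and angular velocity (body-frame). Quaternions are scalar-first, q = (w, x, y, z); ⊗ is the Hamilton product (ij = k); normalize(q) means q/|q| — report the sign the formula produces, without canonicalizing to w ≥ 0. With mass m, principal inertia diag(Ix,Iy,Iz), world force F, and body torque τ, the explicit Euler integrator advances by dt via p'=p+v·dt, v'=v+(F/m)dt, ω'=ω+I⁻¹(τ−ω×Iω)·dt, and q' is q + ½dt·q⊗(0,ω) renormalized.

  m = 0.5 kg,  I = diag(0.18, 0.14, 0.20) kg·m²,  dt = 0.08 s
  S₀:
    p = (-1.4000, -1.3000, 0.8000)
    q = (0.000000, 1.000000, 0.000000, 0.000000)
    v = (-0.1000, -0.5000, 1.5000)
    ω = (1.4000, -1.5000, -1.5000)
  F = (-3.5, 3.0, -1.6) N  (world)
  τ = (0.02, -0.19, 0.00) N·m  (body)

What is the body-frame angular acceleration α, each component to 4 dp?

gyro term ω×Iω = (0.1350, 0.0420, 0.0840)
angular accel α = (-0.6389, -1.6571, -0.4200)

α = (-0.6389, -1.6571, -0.4200)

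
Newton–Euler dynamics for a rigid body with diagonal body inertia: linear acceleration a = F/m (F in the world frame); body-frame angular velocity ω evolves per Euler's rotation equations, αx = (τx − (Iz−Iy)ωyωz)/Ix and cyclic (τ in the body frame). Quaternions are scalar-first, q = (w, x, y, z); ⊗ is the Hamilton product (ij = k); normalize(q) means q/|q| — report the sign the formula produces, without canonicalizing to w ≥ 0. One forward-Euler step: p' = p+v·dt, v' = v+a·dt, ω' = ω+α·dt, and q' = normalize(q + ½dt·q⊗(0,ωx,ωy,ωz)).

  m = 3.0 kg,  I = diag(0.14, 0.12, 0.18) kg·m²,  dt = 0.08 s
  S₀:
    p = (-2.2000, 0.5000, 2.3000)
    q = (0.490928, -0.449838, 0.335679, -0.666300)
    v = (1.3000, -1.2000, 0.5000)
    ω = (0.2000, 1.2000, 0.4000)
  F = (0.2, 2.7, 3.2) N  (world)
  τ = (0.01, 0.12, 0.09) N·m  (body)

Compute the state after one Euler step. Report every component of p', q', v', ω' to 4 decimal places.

gyro term ω×Iω = (0.0288, -0.0032, -0.0048)
α = I⁻¹(τ − ω×Iω) = (-0.1343, 1.0267, 0.5267)
ω' = ω + α·dt = (0.1893, 1.2821, 0.4421)
Hamilton product q⊗(0,ω) = (-0.0463272, 1.0320172, 0.6357888, -0.4105702)
updated quaternion q' = (0.4884, -0.4080, 0.3606, -0.6818)
a = F/m = (0.0667, 0.9000, 1.0667)
new position p' = (-2.0960, 0.4040, 2.3400)
v' = v + a·dt = (1.3053, -1.1280, 0.5853)

p' = (-2.0960, 0.4040, 2.3400)
q' = (0.4884, -0.4080, 0.3606, -0.6818)
v' = (1.3053, -1.1280, 0.5853)
ω' = (0.1893, 1.2821, 0.4421)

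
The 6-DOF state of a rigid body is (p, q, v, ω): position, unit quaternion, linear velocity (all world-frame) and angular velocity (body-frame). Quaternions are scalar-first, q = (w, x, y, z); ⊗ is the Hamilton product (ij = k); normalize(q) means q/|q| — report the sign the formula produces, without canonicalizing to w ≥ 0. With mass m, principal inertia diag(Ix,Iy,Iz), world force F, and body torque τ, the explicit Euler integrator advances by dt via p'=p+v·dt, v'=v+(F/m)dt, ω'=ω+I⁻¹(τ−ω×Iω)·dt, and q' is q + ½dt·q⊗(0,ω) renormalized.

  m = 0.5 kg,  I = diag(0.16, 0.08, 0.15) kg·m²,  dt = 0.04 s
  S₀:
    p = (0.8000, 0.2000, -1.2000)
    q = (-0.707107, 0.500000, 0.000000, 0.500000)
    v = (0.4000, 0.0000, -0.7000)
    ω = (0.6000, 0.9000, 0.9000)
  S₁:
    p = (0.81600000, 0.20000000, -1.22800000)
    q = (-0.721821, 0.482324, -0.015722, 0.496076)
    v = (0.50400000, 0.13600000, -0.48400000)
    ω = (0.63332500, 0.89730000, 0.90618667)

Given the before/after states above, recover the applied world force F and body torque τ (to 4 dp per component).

F = (1.3000, 1.7000, 2.7000)
τ = (0.1900, 0.0000, -0.0200)

rate change Δω = (0.03332500, -0.00270000, 0.00618667)
applied torque τ = (0.1900, 0.0000, -0.0200)
velocity change Δv = (0.10400000, 0.13600000, 0.21600000)
F = m·Δv/dt = (1.3000, 1.7000, 2.7000)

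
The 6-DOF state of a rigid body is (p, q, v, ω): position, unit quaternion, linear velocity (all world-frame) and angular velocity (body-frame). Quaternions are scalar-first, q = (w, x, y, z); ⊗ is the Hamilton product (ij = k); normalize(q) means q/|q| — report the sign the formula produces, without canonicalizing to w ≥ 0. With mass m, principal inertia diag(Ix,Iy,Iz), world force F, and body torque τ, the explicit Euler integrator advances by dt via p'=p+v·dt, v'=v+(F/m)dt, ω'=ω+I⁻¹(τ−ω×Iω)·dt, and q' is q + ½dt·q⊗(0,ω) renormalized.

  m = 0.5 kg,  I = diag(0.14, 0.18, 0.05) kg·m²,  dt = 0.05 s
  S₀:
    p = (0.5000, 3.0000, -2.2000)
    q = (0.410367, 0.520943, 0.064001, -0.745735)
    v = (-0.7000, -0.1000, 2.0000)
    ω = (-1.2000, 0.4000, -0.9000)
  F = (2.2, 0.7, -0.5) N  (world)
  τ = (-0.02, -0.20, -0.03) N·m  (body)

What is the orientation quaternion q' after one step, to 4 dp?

q' = (0.4083, 0.5143, 0.1021, -0.7473)

Hamilton product q⊗(0,ω) = (-0.0716303, -0.2517473, 1.5278775, -0.0841519)
q' = normalize(q + ½dt·q⊗(0,ω)) = (0.4083, 0.5143, 0.1021, -0.7473)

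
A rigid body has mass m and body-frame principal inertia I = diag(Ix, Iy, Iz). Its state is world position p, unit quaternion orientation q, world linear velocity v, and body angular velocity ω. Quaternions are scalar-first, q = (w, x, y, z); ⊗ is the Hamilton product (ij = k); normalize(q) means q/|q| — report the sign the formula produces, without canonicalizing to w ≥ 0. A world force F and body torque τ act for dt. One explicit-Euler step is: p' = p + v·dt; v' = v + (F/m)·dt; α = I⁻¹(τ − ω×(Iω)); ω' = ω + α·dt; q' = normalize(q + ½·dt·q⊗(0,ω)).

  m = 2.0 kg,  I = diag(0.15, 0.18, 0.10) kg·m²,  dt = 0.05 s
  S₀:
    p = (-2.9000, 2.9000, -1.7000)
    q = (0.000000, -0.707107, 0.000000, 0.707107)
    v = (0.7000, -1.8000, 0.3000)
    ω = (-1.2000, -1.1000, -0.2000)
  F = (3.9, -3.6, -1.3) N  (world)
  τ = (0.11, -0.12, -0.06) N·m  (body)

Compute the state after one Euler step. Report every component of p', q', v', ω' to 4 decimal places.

p' = (-2.8650, 2.8100, -1.6850)
q' = (-0.0177, -0.6871, -0.0247, 0.7259)
v' = (0.7975, -1.8900, 0.2675)
ω' = (-1.1575, -1.1367, -0.2498)

a = (1.9500, -1.8000, -0.6500)
p' = p + v·dt = (-2.8650, 2.8100, -1.6850)
new velocity v' = (0.7975, -1.8900, 0.2675)
ω×(Iω) gyroscopic = (-0.0176, 0.0120, 0.0396)
(τ − ω×Iω)/I = (0.8507, -0.7333, -0.9960)
ω + α·dt = (-1.1575, -1.1367, -0.2498)
q⊗(0,ω) = (-0.7071070, 0.7778177, -0.9899498, 0.7778177)
q + ½dt·q⊗(0,ω), renormalized = (-0.0177, -0.6871, -0.0247, 0.7259)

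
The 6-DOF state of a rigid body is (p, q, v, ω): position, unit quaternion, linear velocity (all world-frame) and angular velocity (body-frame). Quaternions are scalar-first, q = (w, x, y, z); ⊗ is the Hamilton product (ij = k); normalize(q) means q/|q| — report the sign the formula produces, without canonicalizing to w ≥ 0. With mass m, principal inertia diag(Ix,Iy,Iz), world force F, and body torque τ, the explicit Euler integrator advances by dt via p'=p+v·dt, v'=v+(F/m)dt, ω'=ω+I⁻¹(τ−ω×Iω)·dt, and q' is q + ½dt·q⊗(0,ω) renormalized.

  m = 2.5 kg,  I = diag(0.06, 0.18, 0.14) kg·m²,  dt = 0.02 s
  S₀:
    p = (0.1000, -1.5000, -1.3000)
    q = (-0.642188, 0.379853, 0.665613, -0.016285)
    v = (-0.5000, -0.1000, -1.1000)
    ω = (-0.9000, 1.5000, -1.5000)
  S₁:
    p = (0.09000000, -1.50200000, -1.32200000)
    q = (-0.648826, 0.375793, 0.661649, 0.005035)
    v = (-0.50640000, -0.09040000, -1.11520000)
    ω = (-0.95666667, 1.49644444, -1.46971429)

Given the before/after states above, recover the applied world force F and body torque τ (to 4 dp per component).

Δω = ω₁−ω₀ = (-0.05666667, -0.00355556, 0.03028571)
precession coupling = (0.0900, -0.1080, -0.1620)
τ = I·(Δω/dt) + ω₀×(Iω₀) = (-0.0800, -0.1400, 0.0500)
velocity change Δv = (-0.00640000, 0.00960000, -0.01520000)
F = m·Δv/dt = (-0.8000, 1.2000, -1.9000)

F = (-0.8000, 1.2000, -1.9000)
τ = (-0.0800, -0.1400, 0.0500)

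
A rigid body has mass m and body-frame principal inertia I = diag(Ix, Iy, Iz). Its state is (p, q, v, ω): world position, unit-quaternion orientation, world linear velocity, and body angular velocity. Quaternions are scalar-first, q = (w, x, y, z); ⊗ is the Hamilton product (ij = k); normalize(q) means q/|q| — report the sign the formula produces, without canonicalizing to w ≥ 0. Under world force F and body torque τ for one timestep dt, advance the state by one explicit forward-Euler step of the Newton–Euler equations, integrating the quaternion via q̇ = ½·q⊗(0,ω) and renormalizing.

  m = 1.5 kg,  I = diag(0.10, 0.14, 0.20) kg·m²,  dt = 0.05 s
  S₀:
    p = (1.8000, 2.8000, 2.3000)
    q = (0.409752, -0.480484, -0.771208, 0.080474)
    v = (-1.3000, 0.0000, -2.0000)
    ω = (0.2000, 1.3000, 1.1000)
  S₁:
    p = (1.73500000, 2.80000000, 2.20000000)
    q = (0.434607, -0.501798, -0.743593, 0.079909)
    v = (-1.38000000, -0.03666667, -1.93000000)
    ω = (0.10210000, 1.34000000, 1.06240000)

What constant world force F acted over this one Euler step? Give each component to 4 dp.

v₁ − v₀ = (-0.08000000, -0.03666667, 0.07000000)
applied force F = (-2.4000, -1.1000, 2.1000)

F = (-2.4000, -1.1000, 2.1000)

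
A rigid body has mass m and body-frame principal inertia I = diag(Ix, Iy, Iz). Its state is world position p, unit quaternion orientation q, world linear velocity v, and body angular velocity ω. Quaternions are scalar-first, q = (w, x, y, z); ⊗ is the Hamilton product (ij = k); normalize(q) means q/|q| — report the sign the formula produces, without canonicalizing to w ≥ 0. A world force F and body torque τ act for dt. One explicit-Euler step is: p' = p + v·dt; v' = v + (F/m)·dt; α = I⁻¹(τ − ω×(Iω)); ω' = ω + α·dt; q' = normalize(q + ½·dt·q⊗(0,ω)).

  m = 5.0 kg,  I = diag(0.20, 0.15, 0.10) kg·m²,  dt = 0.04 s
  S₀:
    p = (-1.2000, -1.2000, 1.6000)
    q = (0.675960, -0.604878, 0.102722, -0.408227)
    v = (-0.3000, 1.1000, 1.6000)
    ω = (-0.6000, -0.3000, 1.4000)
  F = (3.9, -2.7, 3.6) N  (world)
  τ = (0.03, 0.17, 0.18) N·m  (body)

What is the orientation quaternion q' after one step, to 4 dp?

q' = (0.6804, -0.6123, 0.1204, -0.3843)

q⊗(0,ω) = (0.2394076, -0.3842333, 0.8889774, 1.1894406)
updated quaternion q' = (0.6804, -0.6123, 0.1204, -0.3843)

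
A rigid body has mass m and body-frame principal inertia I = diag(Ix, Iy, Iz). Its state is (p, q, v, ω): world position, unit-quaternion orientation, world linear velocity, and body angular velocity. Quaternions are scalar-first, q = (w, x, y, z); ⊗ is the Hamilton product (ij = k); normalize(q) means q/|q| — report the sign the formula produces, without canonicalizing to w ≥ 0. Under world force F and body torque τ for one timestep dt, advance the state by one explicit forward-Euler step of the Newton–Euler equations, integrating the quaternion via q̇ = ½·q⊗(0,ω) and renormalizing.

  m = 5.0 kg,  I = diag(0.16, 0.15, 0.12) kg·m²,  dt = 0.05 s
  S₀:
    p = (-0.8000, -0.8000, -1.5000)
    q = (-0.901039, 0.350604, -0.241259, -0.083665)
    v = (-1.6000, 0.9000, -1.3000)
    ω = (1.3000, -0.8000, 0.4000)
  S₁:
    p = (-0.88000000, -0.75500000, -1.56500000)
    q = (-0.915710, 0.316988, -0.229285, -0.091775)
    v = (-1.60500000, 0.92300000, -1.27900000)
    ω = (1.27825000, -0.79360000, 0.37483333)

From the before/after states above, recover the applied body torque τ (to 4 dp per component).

τ = (-0.0600, 0.0400, -0.0500)

ω₁ − ω₀ = (-0.02175000, 0.00640000, -0.02516667)
gyro term ω₀×Iω₀ = (0.0096, 0.0208, 0.0104)
I·α + gyro = (-0.0600, 0.0400, -0.0500)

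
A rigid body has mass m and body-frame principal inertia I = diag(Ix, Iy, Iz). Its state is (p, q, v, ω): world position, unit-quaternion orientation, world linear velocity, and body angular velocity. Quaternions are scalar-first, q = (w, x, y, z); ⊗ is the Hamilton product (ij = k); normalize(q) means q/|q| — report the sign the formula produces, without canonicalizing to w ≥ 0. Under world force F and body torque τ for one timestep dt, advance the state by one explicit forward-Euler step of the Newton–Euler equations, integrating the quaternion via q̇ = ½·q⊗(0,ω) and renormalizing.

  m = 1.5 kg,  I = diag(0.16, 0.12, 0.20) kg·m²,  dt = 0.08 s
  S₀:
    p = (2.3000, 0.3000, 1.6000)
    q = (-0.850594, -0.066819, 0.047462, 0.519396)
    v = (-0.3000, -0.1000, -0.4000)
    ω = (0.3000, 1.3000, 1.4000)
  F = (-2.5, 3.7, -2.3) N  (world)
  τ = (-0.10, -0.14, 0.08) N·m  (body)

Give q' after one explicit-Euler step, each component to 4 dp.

Hamilton product q⊗(0,ω) = (-0.7688093, -0.8639462, -0.8564068, -1.2919349)
q' = normalize(q + ½dt·q⊗(0,ω)) = (-0.8787, -0.1011, 0.0132, 0.4663)

q' = (-0.8787, -0.1011, 0.0132, 0.4663)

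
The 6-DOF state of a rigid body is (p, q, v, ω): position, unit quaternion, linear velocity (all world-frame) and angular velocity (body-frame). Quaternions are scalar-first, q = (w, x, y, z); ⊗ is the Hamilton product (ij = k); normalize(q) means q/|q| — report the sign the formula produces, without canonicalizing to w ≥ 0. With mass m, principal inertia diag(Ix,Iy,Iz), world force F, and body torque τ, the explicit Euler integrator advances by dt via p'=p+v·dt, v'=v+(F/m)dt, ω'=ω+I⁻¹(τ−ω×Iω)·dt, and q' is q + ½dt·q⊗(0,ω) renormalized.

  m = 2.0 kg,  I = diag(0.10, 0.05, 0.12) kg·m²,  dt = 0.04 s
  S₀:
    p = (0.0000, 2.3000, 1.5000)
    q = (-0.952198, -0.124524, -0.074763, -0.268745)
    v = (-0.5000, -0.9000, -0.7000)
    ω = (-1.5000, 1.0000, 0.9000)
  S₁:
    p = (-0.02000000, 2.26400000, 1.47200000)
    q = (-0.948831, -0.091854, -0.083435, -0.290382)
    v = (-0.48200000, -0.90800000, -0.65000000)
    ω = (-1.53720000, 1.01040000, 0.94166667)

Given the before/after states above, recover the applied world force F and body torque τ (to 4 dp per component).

rate change Δω = (-0.03720000, 0.01040000, 0.04166667)
ω₀×(Iω₀) = (0.0630, 0.0270, 0.0750)
I·α + gyro = (-0.0300, 0.0400, 0.2000)
v₁ − v₀ = (0.01800000, -0.00800000, 0.05000000)
F = m·Δv/dt = (0.9000, -0.4000, 2.5000)

F = (0.9000, -0.4000, 2.5000)
τ = (-0.0300, 0.0400, 0.2000)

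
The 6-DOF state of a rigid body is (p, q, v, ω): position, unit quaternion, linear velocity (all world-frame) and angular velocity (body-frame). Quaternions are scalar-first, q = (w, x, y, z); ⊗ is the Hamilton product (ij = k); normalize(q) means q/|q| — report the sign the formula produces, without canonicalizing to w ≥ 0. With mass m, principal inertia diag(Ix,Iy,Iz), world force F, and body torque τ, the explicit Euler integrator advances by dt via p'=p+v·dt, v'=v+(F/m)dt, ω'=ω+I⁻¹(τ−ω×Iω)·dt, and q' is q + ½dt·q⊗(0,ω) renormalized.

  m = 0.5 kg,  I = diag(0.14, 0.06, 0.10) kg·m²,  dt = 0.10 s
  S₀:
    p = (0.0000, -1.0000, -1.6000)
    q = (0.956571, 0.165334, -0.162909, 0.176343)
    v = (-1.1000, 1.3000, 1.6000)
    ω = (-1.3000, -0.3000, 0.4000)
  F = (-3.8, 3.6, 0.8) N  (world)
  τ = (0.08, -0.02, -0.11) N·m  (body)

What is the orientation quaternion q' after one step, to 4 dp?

q⊗(0,ω) = (0.0955243, -1.2558030, -0.5823508, 0.1212465)
q + ½dt·q⊗(0,ω), renormalized = (0.9590, 0.1023, -0.1916, 0.1820)

q' = (0.9590, 0.1023, -0.1916, 0.1820)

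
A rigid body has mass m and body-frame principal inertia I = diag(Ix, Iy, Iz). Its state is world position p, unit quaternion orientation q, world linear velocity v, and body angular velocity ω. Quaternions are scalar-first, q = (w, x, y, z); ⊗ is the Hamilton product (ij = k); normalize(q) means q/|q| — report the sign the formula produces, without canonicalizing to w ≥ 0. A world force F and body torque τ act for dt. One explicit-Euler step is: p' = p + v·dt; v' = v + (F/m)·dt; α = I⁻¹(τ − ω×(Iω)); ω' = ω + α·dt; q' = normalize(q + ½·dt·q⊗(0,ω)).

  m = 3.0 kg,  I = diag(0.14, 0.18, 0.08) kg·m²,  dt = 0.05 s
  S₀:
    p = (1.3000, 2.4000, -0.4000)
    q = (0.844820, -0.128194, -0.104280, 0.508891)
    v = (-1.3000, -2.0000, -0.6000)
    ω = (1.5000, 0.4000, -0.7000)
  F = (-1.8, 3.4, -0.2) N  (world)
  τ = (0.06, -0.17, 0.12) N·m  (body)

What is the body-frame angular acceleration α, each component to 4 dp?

gyro term ω×Iω = (0.0280, -0.0630, 0.0240)
(τ − ω×Iω)/I = (0.2286, -0.5944, 1.2000)

α = (0.2286, -0.5944, 1.2000)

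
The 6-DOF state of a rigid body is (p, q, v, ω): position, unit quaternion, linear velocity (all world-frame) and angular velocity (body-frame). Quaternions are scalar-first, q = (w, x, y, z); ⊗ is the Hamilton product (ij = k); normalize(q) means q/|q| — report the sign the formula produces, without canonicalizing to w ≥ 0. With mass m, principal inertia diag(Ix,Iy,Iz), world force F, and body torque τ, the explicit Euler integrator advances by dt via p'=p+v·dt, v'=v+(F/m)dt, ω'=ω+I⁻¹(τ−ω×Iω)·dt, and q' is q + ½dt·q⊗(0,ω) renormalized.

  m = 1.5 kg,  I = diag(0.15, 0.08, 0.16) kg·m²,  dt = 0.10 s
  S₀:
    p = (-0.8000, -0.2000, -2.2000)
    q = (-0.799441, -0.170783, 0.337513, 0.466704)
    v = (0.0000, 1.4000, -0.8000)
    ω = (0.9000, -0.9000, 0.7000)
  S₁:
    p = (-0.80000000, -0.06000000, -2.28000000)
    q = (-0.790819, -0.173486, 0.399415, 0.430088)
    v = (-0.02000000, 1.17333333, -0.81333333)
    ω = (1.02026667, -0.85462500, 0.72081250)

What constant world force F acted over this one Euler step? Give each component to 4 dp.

velocity change Δv = (-0.02000000, -0.22666667, -0.01333333)
m·(v₁−v₀)/dt = (-0.3000, -3.4000, -0.2000)

F = (-0.3000, -3.4000, -0.2000)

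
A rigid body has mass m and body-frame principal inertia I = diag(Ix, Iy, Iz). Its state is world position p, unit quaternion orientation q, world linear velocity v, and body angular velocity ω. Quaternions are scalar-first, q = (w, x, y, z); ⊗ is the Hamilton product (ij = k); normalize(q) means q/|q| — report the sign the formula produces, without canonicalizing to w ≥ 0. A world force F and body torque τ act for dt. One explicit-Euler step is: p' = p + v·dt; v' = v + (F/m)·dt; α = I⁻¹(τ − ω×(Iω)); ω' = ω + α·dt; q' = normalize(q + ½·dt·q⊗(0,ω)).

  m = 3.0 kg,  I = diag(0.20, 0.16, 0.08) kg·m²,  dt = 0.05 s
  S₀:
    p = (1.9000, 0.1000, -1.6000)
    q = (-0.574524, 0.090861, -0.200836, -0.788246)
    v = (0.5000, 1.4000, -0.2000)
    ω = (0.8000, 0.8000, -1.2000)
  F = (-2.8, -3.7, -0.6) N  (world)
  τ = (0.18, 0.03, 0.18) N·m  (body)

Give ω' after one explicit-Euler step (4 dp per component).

ω' = (0.8258, 0.8454, -1.0715)

precession coupling ω×(Iω) = (0.0768, -0.1152, -0.0256)
(τ − ω×Iω)/I = (0.5160, 0.9075, 2.5700)
ω + α·dt = (0.8258, 0.8454, -1.0715)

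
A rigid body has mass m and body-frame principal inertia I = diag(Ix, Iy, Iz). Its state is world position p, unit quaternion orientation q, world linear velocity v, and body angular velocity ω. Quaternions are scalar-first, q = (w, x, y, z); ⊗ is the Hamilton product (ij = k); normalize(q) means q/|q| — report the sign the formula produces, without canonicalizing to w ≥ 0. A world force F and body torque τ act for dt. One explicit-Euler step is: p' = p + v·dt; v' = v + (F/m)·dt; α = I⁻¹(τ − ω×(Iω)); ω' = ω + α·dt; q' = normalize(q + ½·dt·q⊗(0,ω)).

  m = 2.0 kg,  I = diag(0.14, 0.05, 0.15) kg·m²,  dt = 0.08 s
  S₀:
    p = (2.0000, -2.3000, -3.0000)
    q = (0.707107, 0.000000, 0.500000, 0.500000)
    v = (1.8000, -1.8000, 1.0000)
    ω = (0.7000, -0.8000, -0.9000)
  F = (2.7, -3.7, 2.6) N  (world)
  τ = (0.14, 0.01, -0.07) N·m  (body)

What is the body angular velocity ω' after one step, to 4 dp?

ω' = (0.7389, -0.7941, -0.9642)

angular accel α = (0.4857, 0.0740, -0.8027)
ω + α·dt = (0.7389, -0.7941, -0.9642)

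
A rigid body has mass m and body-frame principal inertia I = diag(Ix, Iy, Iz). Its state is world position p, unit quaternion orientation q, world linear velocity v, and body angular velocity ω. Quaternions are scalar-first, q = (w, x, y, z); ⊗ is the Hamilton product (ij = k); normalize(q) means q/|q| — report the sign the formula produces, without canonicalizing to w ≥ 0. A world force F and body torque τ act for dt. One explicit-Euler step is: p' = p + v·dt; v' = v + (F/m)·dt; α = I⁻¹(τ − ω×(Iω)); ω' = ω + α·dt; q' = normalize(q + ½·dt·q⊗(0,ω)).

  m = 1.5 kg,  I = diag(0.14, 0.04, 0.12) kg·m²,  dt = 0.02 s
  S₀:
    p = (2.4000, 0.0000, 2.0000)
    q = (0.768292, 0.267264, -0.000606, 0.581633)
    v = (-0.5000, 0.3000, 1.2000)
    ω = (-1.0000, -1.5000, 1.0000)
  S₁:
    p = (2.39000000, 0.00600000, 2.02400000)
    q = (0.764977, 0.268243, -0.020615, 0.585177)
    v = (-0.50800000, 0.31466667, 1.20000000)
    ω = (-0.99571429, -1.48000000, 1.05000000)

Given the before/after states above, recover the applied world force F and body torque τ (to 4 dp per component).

rate change Δω = (0.00428571, 0.02000000, 0.05000000)
I·α + gyro = (-0.0900, 0.0200, 0.1500)
v₁ − v₀ = (-0.00800000, 0.01466667, 0.00000000)
m·(v₁−v₀)/dt = (-0.6000, 1.1000, 0.0000)

F = (-0.6000, 1.1000, 0.0000)
τ = (-0.0900, 0.0200, 0.1500)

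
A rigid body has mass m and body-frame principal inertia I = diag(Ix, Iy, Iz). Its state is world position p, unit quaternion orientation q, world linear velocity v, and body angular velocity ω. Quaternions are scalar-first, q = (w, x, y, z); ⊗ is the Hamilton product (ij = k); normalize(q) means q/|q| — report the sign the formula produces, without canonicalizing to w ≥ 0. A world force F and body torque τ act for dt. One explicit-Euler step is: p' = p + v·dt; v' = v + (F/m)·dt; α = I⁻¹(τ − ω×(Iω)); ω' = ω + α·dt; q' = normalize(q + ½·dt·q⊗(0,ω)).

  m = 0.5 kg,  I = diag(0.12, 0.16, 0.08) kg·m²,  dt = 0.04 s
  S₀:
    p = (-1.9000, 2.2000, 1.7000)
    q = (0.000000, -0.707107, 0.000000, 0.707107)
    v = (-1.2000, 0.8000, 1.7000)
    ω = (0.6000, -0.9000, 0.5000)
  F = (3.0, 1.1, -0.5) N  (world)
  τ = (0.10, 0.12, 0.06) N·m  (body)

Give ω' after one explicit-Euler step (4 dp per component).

(τ − ω×Iω)/I = (0.5333, 0.6750, 1.0200)
ω + α·dt = (0.6213, -0.8730, 0.5408)

ω' = (0.6213, -0.8730, 0.5408)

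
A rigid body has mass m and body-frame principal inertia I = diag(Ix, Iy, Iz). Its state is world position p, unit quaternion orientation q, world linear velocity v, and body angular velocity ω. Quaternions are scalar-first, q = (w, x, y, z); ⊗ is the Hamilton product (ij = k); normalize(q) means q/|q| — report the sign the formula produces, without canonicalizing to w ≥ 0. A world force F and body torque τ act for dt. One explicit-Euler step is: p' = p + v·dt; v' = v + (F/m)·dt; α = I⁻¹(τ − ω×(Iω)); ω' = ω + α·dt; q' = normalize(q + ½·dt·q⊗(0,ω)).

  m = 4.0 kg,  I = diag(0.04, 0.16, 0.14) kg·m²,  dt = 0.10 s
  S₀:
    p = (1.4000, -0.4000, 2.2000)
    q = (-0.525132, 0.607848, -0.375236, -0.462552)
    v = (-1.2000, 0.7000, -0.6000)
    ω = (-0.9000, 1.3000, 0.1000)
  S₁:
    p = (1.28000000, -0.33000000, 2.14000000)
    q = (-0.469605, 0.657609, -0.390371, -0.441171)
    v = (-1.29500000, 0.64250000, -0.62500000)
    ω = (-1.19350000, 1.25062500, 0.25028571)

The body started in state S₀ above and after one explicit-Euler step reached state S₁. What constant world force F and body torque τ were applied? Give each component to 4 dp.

rate change Δω = (-0.29350000, -0.04937500, 0.15028571)
applied torque τ = (-0.1200, -0.0700, 0.0700)
v₁ − v₀ = (-0.09500000, -0.05750000, -0.02500000)
F = m·Δv/dt = (-3.8000, -2.3000, -1.0000)

F = (-3.8000, -2.3000, -1.0000)
τ = (-0.1200, -0.0700, 0.0700)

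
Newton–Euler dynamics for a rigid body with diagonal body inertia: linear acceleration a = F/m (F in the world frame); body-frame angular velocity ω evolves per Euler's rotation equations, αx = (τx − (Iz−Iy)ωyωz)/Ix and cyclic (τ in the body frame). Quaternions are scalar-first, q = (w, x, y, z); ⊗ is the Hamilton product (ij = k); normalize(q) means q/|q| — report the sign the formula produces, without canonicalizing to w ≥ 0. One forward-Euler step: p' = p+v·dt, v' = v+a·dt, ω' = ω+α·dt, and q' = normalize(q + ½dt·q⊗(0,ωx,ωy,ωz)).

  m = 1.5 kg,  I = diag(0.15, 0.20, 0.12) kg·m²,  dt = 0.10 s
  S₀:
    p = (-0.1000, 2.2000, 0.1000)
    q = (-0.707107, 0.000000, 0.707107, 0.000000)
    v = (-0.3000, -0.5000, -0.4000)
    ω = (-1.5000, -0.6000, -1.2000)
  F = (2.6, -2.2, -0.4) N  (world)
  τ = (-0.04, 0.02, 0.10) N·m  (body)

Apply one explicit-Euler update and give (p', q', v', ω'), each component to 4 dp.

p' = (-0.1300, 2.1500, 0.0600)
q' = (-0.6824, 0.0106, 0.7247, 0.0950)
v' = (-0.1267, -0.6467, -0.4267)
ω' = (-1.4883, -0.6170, -1.1542)

precession coupling ω×(Iω) = (-0.0576, 0.0540, 0.0450)
(τ − ω×Iω)/I = (0.1173, -0.1700, 0.4583)
ω + α·dt = (-1.4883, -0.6170, -1.1542)
2q̇ = q⊗(0,ω) = (0.4242642, 0.2121321, 0.4242642, 1.9091889)
q + ½dt·q⊗(0,ω), renormalized = (-0.6824, 0.0106, 0.7247, 0.0950)
a = (1.7333, -1.4667, -0.2667)
p' = p + v·dt = (-0.1300, 2.1500, 0.0600)
v' = v + a·dt = (-0.1267, -0.6467, -0.4267)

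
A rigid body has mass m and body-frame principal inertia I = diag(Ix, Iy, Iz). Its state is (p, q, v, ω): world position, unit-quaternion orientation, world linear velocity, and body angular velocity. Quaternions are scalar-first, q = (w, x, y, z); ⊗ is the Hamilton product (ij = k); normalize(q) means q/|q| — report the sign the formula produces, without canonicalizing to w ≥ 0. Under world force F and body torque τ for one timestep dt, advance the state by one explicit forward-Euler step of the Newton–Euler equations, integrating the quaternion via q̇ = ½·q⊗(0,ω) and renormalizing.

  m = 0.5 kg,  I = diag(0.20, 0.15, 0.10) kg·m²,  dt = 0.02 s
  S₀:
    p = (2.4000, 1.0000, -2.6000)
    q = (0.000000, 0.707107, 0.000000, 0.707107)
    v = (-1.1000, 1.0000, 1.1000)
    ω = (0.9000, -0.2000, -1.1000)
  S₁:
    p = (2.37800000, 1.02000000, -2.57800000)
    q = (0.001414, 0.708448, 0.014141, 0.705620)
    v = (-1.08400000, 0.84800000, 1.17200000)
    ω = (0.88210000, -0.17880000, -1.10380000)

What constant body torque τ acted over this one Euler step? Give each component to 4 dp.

rate change Δω = (-0.01790000, 0.02120000, -0.00380000)
ω₀×(Iω₀) = (-0.0110, -0.0990, 0.0090)
applied torque τ = (-0.1900, 0.0600, -0.0100)

τ = (-0.1900, 0.0600, -0.0100)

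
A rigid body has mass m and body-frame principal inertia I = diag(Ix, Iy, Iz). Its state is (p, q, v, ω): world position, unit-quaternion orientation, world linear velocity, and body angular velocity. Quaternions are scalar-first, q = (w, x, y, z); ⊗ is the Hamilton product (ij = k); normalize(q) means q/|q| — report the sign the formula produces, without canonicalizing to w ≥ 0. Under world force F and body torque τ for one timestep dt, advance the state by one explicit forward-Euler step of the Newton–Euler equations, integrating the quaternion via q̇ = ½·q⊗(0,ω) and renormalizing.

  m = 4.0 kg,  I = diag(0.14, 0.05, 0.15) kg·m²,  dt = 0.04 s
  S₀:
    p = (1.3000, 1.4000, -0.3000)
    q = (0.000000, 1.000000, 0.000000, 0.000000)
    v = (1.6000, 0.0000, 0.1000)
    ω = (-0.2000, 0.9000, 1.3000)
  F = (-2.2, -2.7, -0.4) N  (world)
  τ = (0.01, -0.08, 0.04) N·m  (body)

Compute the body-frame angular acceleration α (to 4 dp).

ω×(Iω) gyroscopic = (0.1170, 0.0026, 0.0162)
α = I⁻¹(τ − ω×Iω) = (-0.7643, -1.6520, 0.1587)

α = (-0.7643, -1.6520, 0.1587)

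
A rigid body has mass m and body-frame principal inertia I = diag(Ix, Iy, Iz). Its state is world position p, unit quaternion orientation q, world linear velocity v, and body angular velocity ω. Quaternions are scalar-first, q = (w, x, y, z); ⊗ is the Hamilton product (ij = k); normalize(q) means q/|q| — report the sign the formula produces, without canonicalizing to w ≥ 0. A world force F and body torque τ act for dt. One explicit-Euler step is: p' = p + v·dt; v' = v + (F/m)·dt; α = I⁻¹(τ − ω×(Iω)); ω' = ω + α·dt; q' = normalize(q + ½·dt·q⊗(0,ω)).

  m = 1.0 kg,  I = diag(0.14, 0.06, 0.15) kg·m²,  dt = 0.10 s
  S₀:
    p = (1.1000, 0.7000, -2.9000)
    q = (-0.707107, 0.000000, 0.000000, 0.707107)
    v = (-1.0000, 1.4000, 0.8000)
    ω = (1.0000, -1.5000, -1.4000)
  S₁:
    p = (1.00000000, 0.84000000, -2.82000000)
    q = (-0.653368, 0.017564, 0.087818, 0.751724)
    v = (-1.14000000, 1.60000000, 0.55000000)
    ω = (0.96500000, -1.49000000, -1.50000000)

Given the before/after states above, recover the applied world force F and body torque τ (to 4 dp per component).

F = (-1.4000, 2.0000, -2.5000)
τ = (0.1400, 0.0200, -0.0300)

rate change Δω = (-0.03500000, 0.01000000, -0.10000000)
ω₀×(Iω₀) = (0.1890, 0.0140, 0.1200)
τ = I·(Δω/dt) + ω₀×(Iω₀) = (0.1400, 0.0200, -0.0300)
v₁ − v₀ = (-0.14000000, 0.20000000, -0.25000000)
applied force F = (-1.4000, 2.0000, -2.5000)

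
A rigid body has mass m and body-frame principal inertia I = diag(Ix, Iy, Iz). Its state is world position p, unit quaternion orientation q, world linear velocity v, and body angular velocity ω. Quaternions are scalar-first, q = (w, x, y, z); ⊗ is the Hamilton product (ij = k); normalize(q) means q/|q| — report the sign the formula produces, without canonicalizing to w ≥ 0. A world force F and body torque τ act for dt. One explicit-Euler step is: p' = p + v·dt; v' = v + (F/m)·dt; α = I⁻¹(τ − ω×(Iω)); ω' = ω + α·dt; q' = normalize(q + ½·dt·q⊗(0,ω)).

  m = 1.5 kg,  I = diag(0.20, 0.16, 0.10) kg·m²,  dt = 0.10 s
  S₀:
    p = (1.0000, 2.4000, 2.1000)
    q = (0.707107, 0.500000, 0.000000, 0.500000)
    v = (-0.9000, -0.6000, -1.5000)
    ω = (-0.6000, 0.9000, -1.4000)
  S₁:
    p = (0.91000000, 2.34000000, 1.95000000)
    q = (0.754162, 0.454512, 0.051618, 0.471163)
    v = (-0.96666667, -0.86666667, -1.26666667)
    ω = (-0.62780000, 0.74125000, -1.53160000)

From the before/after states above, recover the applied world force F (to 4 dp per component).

F = (-1.0000, -4.0000, 3.5000)

velocity change Δv = (-0.06666667, -0.26666667, 0.23333333)
F = m·Δv/dt = (-1.0000, -4.0000, 3.5000)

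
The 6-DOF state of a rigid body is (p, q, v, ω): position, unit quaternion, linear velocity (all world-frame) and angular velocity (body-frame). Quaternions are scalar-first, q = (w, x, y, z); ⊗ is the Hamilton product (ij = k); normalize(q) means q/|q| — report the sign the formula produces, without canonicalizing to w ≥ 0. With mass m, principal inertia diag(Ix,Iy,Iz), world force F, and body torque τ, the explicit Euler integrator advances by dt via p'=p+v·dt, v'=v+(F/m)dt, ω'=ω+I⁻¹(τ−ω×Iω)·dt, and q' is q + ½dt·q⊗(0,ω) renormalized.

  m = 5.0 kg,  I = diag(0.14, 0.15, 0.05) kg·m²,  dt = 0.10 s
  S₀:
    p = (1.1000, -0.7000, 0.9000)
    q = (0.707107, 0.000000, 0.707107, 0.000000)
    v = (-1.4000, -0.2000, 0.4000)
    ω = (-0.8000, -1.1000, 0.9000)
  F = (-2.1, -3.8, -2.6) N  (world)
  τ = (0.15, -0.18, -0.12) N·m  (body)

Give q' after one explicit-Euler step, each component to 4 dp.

Hamilton product q⊗(0,ω) = (0.7778177, 0.0707107, -0.7778177, 1.2020819)
q + ½dt·q⊗(0,ω), renormalized = (0.7435, 0.0035, 0.6660, 0.0599)

q' = (0.7435, 0.0035, 0.6660, 0.0599)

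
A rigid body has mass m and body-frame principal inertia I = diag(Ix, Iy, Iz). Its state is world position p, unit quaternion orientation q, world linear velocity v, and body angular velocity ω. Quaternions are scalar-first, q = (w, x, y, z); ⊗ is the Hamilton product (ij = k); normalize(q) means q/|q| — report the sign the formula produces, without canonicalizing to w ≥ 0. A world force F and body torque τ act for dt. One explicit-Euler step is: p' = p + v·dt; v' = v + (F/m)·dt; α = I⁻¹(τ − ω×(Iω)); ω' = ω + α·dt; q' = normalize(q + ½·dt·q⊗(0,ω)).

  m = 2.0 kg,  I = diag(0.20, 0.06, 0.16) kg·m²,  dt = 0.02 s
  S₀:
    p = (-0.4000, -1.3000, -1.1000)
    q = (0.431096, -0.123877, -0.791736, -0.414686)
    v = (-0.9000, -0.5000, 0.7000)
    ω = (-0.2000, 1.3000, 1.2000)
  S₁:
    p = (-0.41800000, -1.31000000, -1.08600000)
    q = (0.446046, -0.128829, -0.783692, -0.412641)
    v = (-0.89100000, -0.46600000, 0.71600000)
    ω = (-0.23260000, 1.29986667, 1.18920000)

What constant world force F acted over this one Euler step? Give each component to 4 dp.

F = (0.9000, 3.4000, 1.6000)

v₁ − v₀ = (0.00900000, 0.03400000, 0.01600000)
F = m·Δv/dt = (0.9000, 3.4000, 1.6000)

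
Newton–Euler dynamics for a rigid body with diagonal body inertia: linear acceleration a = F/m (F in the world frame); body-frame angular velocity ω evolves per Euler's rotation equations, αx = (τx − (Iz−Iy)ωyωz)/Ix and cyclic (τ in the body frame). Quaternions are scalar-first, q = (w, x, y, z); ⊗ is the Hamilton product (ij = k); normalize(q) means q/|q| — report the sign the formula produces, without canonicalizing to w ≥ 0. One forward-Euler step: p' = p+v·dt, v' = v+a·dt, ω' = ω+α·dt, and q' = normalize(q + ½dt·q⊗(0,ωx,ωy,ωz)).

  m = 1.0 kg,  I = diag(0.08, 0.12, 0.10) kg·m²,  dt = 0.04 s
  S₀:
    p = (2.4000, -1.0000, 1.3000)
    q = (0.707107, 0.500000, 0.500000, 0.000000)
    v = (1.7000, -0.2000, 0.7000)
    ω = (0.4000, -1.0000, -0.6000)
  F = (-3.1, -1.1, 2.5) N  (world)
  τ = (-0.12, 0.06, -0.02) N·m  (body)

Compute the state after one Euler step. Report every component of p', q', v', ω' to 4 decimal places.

(τ − ω×Iω)/I = (-1.3500, 0.4600, -0.0400)
new body rate ω' = (0.3460, -0.9816, -0.6016)
q⊗(0,ω) = (0.3000000, -0.0171572, -0.4071070, -1.1242642)
q + ½dt·q⊗(0,ω), renormalized = (0.7129, 0.4995, 0.4917, -0.0225)
p + v·dt = (2.4680, -1.0080, 1.3280)
v' = v + a·dt = (1.5760, -0.2440, 0.8000)

p' = (2.4680, -1.0080, 1.3280)
q' = (0.7129, 0.4995, 0.4917, -0.0225)
v' = (1.5760, -0.2440, 0.8000)
ω' = (0.3460, -0.9816, -0.6016)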